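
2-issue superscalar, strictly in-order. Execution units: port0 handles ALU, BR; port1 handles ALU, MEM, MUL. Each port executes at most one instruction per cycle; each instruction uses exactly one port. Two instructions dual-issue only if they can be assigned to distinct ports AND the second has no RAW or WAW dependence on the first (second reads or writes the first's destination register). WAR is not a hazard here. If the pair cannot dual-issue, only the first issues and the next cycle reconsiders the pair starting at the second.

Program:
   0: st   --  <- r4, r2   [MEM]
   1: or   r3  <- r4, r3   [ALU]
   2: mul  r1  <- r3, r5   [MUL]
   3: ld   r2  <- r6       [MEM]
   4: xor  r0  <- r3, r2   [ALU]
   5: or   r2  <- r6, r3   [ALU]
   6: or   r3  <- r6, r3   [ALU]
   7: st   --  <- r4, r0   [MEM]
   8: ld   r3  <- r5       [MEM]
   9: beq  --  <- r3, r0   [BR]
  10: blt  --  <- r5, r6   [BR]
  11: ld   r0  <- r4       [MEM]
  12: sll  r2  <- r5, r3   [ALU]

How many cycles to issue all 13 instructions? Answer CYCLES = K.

CYCLES = 9

c0: i0,i1 st.MEM;or.ALU  dual
c1: i2 mul.MUL  no-port MUL/MEM
c2: i3 ld.MEM  RAW r2
c3: i4,i5 xor.ALU;or.ALU  dual
c4: i6,i7 or.ALU;st.MEM  dual
c5: i8 ld.MEM  RAW r3
c6: i9 beq.BR  no-port BR/BR
c7: i10,i11 blt.BR;ld.MEM  dual
c8: i12 sll.ALU  tail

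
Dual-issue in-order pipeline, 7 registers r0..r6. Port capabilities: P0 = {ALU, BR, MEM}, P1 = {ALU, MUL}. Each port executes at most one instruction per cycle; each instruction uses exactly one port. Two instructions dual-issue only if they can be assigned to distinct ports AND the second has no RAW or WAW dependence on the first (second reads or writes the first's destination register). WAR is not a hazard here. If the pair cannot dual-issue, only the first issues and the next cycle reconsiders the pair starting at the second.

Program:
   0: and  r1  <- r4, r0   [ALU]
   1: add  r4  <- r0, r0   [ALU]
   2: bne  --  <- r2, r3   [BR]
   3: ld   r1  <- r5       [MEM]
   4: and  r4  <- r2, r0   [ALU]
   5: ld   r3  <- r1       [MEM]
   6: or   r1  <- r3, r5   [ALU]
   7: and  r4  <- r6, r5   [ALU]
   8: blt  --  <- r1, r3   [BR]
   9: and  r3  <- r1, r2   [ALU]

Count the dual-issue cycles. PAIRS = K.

PAIRS = 4

c0: i0,i1 and.ALU add.ALU  2-wide
c1: i2 bne.BR  no-port BR/MEM
c2: i3,i4 ld.MEM and.ALU  2-wide
c3: i5 ld.MEM  RAW r3
c4: i6,i7 or.ALU and.ALU  2-wide
c5: i8,i9 blt.BR and.ALU  2-wide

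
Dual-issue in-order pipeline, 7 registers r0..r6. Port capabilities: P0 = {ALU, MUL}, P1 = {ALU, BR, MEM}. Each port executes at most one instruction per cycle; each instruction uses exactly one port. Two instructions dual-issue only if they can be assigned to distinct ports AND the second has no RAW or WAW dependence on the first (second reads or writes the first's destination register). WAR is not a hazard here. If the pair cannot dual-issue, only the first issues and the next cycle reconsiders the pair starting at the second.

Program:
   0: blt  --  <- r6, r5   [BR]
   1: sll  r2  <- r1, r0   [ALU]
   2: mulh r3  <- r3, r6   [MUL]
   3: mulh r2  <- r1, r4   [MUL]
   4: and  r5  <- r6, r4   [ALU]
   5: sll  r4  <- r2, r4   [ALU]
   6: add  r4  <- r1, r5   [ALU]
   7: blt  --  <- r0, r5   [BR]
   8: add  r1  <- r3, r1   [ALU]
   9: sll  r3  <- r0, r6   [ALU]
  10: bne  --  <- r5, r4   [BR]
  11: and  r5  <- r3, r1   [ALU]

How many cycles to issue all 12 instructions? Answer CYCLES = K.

t=0 i0&i1:blt sll ; 2-wide
t=1 i2:mulh ; no-port MUL/MUL
t=2 i3&i4:mulh and ; 2-wide
t=3 i5:sll ; WAW r4
t=4 i6&i7:add blt ; 2-wide
t=5 i8&i9:add sll ; 2-wide
t=6 i10&i11:bne and ; 2-wide

CYCLES = 7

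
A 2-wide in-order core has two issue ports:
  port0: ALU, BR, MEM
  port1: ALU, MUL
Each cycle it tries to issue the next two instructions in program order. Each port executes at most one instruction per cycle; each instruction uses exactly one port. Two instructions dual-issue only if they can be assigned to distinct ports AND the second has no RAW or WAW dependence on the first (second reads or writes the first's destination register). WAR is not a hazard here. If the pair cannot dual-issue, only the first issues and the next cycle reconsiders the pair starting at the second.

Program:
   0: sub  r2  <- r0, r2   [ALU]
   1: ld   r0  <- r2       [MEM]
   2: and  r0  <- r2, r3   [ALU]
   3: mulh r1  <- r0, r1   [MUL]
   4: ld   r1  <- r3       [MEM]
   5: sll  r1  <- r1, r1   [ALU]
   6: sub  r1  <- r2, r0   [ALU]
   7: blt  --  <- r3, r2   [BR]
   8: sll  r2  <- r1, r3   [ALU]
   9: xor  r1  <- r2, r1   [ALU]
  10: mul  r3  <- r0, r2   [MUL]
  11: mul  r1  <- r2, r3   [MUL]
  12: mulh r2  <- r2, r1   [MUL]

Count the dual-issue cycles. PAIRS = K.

PAIRS = 2

#0 head=0: sub.ALU i0 RAW r2
#1 head=1: ld.MEM i1 WAW r0
#2 head=2: and.ALU i2 RAW r0
#3 head=3: mulh.MUL i3 WAW r1
#4 head=4: ld.MEM i4 RAW+WAW r1
#5 head=5: sll.ALU i5 WAW r1
#6 head=6: sub.ALU blt.BR i6/i7 2-wide
#7 head=8: sll.ALU i8 RAW r2
#8 head=9: xor.ALU mul.MUL i9/i10 2-wide
#9 head=11: mul.MUL i11 no-port MUL/MUL
#10 head=12: mulh.MUL i12 tail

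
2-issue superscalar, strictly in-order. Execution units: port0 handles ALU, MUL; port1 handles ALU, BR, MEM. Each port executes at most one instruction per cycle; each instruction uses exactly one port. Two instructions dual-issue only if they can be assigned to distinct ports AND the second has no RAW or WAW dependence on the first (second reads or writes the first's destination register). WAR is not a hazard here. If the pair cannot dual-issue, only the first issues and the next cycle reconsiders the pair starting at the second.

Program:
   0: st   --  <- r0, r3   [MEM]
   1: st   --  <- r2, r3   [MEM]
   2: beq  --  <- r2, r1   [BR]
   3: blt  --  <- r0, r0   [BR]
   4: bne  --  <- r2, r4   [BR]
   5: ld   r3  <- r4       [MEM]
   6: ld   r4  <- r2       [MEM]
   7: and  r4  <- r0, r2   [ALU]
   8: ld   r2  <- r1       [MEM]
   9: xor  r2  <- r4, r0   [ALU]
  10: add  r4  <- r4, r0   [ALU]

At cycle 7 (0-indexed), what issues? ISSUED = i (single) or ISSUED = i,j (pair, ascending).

ISSUED = 7,8

0. st.MEM @i0  | no-port MEM/MEM
1. st.MEM @i1  | no-port MEM/BR
2. beq.BR @i2  | no-port BR/BR
3. blt.BR @i3  | no-port BR/BR
4. bne.BR @i4  | no-port BR/MEM
5. ld.MEM @i5  | no-port MEM/MEM
6. ld.MEM @i6  | WAW r4
7. and.ALU/ld.MEM @i7/i8  | 2-wide
8. xor.ALU/add.ALU @i9/i10  | 2-wide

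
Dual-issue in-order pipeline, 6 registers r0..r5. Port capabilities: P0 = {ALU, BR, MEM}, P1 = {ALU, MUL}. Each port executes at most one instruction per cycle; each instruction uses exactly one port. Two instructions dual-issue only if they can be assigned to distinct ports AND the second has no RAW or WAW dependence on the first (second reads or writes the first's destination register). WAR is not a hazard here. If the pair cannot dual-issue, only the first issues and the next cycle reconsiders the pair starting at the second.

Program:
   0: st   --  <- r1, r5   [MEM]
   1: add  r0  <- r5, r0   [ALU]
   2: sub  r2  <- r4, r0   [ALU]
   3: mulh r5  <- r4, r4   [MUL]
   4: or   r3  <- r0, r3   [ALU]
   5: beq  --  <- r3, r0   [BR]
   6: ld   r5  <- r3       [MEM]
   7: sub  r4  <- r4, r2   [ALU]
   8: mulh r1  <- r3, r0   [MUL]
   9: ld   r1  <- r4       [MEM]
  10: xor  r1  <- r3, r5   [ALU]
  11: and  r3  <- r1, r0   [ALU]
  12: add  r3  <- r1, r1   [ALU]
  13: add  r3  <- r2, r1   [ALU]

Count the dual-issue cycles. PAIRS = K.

0. st+add @i0&i1  | dual
1. sub+mulh @i2&i3  | dual
2. or @i4  | RAW r3
3. beq @i5  | no-port BR/MEM
4. ld+sub @i6&i7  | dual
5. mulh @i8  | WAW r1
6. ld @i9  | WAW r1
7. xor @i10  | RAW r1
8. and @i11  | WAW r3
9. add @i12  | WAW r3
10. add @i13  | tail

PAIRS = 3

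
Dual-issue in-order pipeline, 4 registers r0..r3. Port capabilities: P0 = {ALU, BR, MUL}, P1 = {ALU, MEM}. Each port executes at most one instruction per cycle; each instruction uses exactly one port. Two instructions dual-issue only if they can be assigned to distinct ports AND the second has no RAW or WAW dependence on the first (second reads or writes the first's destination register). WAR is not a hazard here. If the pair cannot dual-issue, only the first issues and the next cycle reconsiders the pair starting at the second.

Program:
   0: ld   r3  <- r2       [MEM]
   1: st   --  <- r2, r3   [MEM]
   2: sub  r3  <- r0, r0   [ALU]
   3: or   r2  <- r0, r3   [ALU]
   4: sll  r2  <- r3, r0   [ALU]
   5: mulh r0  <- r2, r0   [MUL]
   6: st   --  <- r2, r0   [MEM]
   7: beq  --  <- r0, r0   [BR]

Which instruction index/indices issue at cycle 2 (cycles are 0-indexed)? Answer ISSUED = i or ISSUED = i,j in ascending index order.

ISSUED = 3

c0: i0 ld.MEM  no-port MEM/MEM
c1: i1&i2 st.MEM;sub.ALU  2-wide
c2: i3 or.ALU  WAW r2
c3: i4 sll.ALU  RAW r2
c4: i5 mulh.MUL  RAW r0
c5: i6&i7 st.MEM;beq.BR  2-wide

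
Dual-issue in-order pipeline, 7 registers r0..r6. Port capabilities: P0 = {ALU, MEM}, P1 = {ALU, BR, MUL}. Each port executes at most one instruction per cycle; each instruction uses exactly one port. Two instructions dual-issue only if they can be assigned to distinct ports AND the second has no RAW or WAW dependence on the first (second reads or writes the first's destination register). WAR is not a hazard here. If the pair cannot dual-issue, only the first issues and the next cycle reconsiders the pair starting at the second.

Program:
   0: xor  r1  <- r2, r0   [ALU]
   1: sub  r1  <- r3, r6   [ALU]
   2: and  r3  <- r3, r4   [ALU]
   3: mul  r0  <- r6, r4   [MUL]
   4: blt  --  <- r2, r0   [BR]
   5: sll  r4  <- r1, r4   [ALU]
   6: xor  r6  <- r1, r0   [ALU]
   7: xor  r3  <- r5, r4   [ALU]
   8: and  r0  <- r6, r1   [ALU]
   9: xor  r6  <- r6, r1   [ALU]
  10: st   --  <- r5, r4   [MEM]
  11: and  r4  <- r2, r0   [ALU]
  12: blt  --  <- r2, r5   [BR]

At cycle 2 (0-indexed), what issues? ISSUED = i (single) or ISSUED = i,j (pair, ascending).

0. xor @i0  | WAW r1
1. sub and @i1/i2  | dual
2. mul @i3  | no-port MUL/BR
3. blt sll @i4/i5  | dual
4. xor xor @i6/i7  | dual
5. and xor @i8/i9  | dual
6. st and @i10/i11  | dual
7. blt @i12  | tail

ISSUED = 3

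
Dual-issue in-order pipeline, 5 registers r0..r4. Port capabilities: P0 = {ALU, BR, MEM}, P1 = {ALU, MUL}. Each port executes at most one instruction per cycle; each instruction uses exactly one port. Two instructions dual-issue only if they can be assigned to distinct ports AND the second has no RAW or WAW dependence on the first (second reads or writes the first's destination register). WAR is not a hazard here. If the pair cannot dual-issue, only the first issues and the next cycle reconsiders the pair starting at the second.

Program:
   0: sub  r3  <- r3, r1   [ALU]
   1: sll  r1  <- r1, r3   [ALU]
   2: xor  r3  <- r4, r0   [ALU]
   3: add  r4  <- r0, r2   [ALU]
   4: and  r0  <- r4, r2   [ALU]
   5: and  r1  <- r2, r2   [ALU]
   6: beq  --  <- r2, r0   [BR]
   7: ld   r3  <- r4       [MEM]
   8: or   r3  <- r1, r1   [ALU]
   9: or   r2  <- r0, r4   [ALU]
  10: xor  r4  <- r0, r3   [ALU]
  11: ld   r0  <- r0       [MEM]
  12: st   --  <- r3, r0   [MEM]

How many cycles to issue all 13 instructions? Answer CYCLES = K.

CYCLES = 9

  cy0 -> i0 (sub.ALU) RAW r3
  cy1 -> i1,i2 (sll.ALU+xor.ALU) 2-wide
  cy2 -> i3 (add.ALU) RAW r4
  cy3 -> i4,i5 (and.ALU+and.ALU) 2-wide
  cy4 -> i6 (beq.BR) no-port BR/MEM
  cy5 -> i7 (ld.MEM) WAW r3
  cy6 -> i8,i9 (or.ALU+or.ALU) 2-wide
  cy7 -> i10,i11 (xor.ALU+ld.MEM) 2-wide
  cy8 -> i12 (st.MEM) tail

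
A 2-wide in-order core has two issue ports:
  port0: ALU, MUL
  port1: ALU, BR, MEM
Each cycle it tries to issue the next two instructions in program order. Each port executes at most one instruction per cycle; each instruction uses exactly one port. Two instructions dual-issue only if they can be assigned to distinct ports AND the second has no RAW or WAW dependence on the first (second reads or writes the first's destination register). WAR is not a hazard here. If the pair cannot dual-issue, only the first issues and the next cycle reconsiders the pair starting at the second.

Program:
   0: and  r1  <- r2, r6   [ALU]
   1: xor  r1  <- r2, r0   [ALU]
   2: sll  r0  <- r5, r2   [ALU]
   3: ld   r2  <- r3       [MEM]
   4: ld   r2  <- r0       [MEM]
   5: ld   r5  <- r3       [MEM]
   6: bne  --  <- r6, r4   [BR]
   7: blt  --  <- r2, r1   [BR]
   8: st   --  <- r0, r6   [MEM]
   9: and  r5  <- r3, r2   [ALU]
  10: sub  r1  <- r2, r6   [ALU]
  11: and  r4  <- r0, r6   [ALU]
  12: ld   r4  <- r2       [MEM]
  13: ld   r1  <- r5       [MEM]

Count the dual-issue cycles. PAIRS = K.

#0 head=0: and i0 WAW r1
#1 head=1: xor sll i1&i2 dual
#2 head=3: ld i3 no-port MEM/MEM
#3 head=4: ld i4 no-port MEM/MEM
#4 head=5: ld i5 no-port MEM/BR
#5 head=6: bne i6 no-port BR/BR
#6 head=7: blt i7 no-port BR/MEM
#7 head=8: st and i8&i9 dual
#8 head=10: sub and i10&i11 dual
#9 head=12: ld i12 no-port MEM/MEM
#10 head=13: ld i13 tail

PAIRS = 3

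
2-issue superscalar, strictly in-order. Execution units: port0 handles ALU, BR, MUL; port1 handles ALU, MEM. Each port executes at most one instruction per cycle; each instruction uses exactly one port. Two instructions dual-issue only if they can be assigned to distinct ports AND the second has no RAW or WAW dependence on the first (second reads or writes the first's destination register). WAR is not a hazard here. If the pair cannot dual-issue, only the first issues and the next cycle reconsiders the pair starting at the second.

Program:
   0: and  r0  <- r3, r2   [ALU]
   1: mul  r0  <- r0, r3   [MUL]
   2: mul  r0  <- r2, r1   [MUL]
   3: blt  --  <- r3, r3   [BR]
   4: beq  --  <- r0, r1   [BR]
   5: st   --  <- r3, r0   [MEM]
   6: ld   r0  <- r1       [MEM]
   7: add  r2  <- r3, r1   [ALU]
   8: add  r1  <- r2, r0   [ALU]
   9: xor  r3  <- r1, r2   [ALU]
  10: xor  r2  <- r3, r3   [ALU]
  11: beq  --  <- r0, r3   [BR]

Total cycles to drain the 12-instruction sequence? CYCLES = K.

0. and.ALU @i0  | RAW+WAW r0
1. mul.MUL @i1  | no-port MUL/MUL
2. mul.MUL @i2  | no-port MUL/BR
3. blt.BR @i3  | no-port BR/BR
4. beq.BR/st.MEM @i4,i5  | pair
5. ld.MEM/add.ALU @i6,i7  | pair
6. add.ALU @i8  | RAW r1
7. xor.ALU @i9  | RAW r3
8. xor.ALU/beq.BR @i10,i11  | pair

CYCLES = 9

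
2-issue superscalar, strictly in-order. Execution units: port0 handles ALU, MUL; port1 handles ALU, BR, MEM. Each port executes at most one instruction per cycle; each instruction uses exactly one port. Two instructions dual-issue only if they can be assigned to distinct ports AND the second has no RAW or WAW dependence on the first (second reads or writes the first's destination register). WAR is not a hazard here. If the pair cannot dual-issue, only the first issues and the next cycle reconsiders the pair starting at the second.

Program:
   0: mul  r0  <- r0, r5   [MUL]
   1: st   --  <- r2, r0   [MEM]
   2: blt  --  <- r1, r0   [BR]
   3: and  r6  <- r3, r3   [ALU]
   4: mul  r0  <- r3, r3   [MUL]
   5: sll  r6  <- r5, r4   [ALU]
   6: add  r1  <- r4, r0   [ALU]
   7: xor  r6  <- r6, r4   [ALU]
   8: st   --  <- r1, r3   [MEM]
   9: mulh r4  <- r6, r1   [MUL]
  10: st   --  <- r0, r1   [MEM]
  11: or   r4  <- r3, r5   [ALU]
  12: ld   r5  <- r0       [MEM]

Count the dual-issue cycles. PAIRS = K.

c0: i0 mul  RAW r0
c1: i1 st  no-port MEM/BR
c2: i2/i3 blt and  pair
c3: i4/i5 mul sll  pair
c4: i6/i7 add xor  pair
c5: i8/i9 st mulh  pair
c6: i10/i11 st or  pair
c7: i12 ld  tail

PAIRS = 5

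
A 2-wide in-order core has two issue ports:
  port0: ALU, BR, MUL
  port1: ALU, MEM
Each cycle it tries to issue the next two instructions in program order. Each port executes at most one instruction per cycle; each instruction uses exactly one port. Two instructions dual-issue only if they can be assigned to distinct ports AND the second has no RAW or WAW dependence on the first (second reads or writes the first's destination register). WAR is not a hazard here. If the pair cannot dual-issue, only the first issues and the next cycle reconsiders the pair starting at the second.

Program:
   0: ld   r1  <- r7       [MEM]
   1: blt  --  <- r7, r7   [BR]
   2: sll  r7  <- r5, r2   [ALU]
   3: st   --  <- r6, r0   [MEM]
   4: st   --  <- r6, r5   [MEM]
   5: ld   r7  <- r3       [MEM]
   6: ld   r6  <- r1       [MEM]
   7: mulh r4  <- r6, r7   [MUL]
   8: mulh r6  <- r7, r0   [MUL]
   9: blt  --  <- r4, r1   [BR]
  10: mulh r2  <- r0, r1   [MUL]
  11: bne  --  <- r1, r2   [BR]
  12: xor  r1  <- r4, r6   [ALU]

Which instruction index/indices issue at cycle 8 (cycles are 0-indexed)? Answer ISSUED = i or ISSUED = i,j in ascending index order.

ISSUED = 10

[0] i0,i1  ld+blt  -- dual
[1] i2,i3  sll+st  -- dual
[2] i4  st  -- no-port MEM/MEM
[3] i5  ld  -- no-port MEM/MEM
[4] i6  ld  -- RAW r6
[5] i7  mulh  -- no-port MUL/MUL
[6] i8  mulh  -- no-port MUL/BR
[7] i9  blt  -- no-port BR/MUL
[8] i10  mulh  -- no-port MUL/BR
[9] i11,i12  bne+xor  -- dual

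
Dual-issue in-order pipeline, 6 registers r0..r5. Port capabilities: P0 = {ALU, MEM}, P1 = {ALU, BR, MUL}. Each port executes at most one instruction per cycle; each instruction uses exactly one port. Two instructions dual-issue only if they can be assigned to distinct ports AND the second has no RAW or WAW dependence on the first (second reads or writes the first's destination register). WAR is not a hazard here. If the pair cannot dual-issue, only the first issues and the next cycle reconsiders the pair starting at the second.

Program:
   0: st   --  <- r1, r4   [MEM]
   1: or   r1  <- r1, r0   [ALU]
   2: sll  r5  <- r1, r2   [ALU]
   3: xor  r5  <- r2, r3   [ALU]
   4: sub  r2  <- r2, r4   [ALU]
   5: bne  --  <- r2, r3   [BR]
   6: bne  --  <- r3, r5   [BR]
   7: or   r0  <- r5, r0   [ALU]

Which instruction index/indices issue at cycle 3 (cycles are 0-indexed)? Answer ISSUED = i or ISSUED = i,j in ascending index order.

ISSUED = 5

[0] i0/i1  st;or  -- 2-wide
[1] i2  sll  -- WAW r5
[2] i3/i4  xor;sub  -- 2-wide
[3] i5  bne  -- no-port BR/BR
[4] i6/i7  bne;or  -- 2-wide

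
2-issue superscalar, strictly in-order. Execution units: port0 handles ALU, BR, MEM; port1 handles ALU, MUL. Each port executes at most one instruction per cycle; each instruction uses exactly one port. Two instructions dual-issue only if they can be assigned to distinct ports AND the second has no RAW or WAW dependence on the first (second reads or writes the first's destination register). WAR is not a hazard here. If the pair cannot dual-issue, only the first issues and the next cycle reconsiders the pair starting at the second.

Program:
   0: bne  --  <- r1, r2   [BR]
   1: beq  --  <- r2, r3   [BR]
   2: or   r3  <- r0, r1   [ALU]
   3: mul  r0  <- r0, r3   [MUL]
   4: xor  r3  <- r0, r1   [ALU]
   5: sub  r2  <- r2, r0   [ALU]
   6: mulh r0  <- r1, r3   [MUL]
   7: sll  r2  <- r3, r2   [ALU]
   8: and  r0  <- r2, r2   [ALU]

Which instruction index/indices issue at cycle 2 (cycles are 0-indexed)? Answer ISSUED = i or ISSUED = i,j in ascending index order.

ISSUED = 3

  cy0 -> i0 (bne.BR) no-port BR/BR
  cy1 -> i1+i2 (beq.BR or.ALU) 2-wide
  cy2 -> i3 (mul.MUL) RAW r0
  cy3 -> i4+i5 (xor.ALU sub.ALU) 2-wide
  cy4 -> i6+i7 (mulh.MUL sll.ALU) 2-wide
  cy5 -> i8 (and.ALU) tail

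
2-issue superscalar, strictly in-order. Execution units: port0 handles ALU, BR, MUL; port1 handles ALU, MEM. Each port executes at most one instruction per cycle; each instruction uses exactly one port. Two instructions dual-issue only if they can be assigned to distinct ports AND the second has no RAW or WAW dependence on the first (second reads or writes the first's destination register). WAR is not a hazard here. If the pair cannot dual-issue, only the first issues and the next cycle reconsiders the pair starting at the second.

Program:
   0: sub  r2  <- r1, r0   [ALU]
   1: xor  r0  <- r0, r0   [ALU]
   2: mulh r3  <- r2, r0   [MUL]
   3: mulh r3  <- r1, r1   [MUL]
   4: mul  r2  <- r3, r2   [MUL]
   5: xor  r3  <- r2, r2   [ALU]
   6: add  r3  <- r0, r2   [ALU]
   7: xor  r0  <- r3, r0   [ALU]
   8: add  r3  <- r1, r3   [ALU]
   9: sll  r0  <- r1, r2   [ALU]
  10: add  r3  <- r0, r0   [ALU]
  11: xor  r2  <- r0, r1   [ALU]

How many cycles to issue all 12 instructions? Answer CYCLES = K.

CYCLES = 9

0. sub.ALU/xor.ALU @i0/i1  | dual
1. mulh.MUL @i2  | no-port MUL/MUL
2. mulh.MUL @i3  | no-port MUL/MUL
3. mul.MUL @i4  | RAW r2
4. xor.ALU @i5  | WAW r3
5. add.ALU @i6  | RAW r3
6. xor.ALU/add.ALU @i7/i8  | dual
7. sll.ALU @i9  | RAW r0
8. add.ALU/xor.ALU @i10/i11  | dual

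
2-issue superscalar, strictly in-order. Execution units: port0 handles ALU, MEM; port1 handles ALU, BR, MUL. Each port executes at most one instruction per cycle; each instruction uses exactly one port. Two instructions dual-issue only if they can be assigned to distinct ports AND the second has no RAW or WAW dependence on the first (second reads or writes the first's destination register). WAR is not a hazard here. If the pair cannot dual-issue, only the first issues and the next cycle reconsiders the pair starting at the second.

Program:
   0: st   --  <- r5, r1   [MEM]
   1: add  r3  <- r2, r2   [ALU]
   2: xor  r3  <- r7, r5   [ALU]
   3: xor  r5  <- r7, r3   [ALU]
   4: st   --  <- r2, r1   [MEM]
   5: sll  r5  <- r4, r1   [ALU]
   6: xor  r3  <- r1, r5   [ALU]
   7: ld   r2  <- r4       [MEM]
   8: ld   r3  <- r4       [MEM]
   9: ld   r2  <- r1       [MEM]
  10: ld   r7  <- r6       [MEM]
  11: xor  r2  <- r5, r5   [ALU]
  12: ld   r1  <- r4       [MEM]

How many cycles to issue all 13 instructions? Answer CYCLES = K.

CYCLES = 9

0. st+add @i0&i1  | dual
1. xor @i2  | RAW r3
2. xor+st @i3&i4  | dual
3. sll @i5  | RAW r5
4. xor+ld @i6&i7  | dual
5. ld @i8  | no-port MEM/MEM
6. ld @i9  | no-port MEM/MEM
7. ld+xor @i10&i11  | dual
8. ld @i12  | tail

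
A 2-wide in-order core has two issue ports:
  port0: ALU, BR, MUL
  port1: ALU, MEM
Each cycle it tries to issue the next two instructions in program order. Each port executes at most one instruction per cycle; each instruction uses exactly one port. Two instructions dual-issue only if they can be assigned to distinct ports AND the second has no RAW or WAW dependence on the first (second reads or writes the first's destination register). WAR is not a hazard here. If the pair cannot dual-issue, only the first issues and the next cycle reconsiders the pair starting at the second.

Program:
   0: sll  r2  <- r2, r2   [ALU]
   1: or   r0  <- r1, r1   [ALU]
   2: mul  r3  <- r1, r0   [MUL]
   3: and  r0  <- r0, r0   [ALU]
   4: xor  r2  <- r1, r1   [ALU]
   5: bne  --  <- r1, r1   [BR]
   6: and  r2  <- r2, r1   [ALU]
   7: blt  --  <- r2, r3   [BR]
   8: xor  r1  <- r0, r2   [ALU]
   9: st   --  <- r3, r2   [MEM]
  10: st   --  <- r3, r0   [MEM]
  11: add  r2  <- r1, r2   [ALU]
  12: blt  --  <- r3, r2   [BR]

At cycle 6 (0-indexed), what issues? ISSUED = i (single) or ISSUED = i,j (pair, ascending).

0. sll.ALU/or.ALU @i0,i1  | 2-wide
1. mul.MUL/and.ALU @i2,i3  | 2-wide
2. xor.ALU/bne.BR @i4,i5  | 2-wide
3. and.ALU @i6  | RAW r2
4. blt.BR/xor.ALU @i7,i8  | 2-wide
5. st.MEM @i9  | no-port MEM/MEM
6. st.MEM/add.ALU @i10,i11  | 2-wide
7. blt.BR @i12  | tail

ISSUED = 10,11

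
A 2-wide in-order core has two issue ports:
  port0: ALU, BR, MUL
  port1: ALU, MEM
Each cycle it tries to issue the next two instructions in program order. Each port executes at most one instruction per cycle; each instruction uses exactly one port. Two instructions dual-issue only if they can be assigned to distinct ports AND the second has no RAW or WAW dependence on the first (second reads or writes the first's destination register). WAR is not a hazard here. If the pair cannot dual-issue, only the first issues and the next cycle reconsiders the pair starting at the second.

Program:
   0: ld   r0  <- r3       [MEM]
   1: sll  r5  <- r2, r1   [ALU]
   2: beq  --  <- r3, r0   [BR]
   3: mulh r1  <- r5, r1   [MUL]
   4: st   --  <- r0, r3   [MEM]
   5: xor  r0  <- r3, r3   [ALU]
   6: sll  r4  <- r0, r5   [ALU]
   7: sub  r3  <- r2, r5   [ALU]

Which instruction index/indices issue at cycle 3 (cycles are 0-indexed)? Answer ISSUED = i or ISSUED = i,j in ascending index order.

ISSUED = 5

#0 head=0: ld.MEM+sll.ALU i0,i1 pair
#1 head=2: beq.BR i2 no-port BR/MUL
#2 head=3: mulh.MUL+st.MEM i3,i4 pair
#3 head=5: xor.ALU i5 RAW r0
#4 head=6: sll.ALU+sub.ALU i6,i7 pair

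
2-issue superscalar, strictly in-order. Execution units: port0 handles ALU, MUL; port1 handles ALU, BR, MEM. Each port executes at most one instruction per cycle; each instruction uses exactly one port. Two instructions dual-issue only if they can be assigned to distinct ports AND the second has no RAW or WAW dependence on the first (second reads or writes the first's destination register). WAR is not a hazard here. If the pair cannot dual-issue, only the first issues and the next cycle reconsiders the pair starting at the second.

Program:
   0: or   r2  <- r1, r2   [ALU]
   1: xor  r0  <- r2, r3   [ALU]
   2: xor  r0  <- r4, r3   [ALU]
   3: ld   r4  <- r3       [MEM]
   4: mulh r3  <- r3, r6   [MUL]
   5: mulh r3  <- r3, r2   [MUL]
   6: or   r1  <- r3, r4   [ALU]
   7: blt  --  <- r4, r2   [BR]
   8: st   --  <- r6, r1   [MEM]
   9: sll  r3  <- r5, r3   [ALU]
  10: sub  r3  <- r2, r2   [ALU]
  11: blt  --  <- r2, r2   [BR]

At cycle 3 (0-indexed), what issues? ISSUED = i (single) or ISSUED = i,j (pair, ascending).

[0] i0  or  -- RAW r2
[1] i1  xor  -- WAW r0
[2] i2/i3  xor+ld  -- dual
[3] i4  mulh  -- no-port MUL/MUL
[4] i5  mulh  -- RAW r3
[5] i6/i7  or+blt  -- dual
[6] i8/i9  st+sll  -- dual
[7] i10/i11  sub+blt  -- dual

ISSUED = 4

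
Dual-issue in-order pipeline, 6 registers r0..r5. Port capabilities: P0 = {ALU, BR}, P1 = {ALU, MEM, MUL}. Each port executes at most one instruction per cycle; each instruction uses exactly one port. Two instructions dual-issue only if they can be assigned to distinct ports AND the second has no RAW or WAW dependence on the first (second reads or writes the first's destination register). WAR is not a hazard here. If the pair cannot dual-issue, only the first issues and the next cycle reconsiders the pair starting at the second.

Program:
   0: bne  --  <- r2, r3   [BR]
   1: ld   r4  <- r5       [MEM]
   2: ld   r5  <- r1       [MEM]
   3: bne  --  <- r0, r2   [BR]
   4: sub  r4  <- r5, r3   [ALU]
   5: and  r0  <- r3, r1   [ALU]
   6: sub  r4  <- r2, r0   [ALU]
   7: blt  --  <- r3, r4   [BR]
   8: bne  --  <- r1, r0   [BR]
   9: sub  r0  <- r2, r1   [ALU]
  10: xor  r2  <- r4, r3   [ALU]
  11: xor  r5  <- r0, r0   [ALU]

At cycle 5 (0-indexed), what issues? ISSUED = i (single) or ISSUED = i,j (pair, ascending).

t=0 i0&i1:bne.BR+ld.MEM ; 2-wide
t=1 i2&i3:ld.MEM+bne.BR ; 2-wide
t=2 i4&i5:sub.ALU+and.ALU ; 2-wide
t=3 i6:sub.ALU ; RAW r4
t=4 i7:blt.BR ; no-port BR/BR
t=5 i8&i9:bne.BR+sub.ALU ; 2-wide
t=6 i10&i11:xor.ALU+xor.ALU ; 2-wide

ISSUED = 8,9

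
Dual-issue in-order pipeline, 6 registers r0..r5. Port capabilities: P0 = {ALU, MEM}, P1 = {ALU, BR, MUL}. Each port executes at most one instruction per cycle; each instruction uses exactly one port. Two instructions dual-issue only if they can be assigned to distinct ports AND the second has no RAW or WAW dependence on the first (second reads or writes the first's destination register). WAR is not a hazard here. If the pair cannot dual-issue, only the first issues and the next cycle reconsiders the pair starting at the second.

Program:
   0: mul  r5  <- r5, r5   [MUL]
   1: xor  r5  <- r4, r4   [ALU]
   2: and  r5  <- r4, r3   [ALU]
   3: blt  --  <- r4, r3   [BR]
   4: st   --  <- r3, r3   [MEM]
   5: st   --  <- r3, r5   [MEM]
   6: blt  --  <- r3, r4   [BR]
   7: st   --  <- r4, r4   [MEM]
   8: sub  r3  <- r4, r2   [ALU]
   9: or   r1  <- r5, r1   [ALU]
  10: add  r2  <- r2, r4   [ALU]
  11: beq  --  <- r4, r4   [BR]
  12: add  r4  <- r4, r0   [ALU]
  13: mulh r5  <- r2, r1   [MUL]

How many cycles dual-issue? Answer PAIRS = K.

PAIRS = 5

0. mul.MUL @i0  | WAW r5
1. xor.ALU @i1  | WAW r5
2. and.ALU+blt.BR @i2&i3  | 2-wide
3. st.MEM @i4  | no-port MEM/MEM
4. st.MEM+blt.BR @i5&i6  | 2-wide
5. st.MEM+sub.ALU @i7&i8  | 2-wide
6. or.ALU+add.ALU @i9&i10  | 2-wide
7. beq.BR+add.ALU @i11&i12  | 2-wide
8. mulh.MUL @i13  | tail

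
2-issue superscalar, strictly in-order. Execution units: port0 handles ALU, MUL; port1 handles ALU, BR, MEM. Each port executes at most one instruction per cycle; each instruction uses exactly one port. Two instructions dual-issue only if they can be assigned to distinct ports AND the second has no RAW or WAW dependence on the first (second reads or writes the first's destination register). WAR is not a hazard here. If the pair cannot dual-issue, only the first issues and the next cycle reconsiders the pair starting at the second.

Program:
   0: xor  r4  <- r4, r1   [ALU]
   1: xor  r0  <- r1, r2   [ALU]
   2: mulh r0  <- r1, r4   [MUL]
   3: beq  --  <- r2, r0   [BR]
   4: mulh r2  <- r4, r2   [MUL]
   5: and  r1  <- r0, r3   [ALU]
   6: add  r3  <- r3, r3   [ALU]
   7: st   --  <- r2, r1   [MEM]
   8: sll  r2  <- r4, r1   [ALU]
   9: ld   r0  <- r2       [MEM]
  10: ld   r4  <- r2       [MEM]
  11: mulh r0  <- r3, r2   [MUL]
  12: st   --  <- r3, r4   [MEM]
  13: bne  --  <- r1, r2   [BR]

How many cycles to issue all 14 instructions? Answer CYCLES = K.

CYCLES = 9

[0] i0,i1  xor/xor  -- dual
[1] i2  mulh  -- RAW r0
[2] i3,i4  beq/mulh  -- dual
[3] i5,i6  and/add  -- dual
[4] i7,i8  st/sll  -- dual
[5] i9  ld  -- no-port MEM/MEM
[6] i10,i11  ld/mulh  -- dual
[7] i12  st  -- no-port MEM/BR
[8] i13  bne  -- tail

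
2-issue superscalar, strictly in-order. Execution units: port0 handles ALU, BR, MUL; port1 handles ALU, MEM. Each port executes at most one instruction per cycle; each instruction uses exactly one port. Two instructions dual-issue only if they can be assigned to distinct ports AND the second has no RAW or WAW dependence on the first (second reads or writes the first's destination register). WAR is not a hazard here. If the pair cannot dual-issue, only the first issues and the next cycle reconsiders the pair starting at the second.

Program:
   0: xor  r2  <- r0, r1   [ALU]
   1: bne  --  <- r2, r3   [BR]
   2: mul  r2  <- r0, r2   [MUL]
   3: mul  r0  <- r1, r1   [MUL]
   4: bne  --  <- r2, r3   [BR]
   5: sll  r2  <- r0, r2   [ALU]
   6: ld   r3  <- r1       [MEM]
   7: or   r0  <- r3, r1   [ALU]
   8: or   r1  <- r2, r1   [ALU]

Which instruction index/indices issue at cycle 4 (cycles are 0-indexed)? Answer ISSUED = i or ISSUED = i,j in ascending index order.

[0] i0  xor  -- RAW r2
[1] i1  bne  -- no-port BR/MUL
[2] i2  mul  -- no-port MUL/MUL
[3] i3  mul  -- no-port MUL/BR
[4] i4&i5  bne/sll  -- pair
[5] i6  ld  -- RAW r3
[6] i7&i8  or/or  -- pair

ISSUED = 4,5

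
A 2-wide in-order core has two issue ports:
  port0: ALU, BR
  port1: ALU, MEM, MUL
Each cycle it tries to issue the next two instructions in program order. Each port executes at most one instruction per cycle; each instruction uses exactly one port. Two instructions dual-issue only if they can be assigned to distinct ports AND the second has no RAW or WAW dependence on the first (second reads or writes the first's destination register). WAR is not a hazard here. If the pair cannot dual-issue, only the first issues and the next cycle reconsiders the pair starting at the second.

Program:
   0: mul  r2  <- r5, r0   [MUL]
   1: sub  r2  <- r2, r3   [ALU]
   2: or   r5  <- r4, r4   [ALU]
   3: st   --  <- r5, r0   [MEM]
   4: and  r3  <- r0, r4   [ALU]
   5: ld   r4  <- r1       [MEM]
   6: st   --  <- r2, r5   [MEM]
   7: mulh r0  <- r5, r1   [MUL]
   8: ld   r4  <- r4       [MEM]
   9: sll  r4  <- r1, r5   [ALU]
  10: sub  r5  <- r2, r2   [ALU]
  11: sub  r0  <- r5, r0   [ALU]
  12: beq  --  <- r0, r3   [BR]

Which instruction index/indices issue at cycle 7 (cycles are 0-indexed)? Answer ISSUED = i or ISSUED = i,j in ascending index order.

ISSUED = 9,10

[0] i0  mul  -- RAW+WAW r2
[1] i1,i2  sub;or  -- dual
[2] i3,i4  st;and  -- dual
[3] i5  ld  -- no-port MEM/MEM
[4] i6  st  -- no-port MEM/MUL
[5] i7  mulh  -- no-port MUL/MEM
[6] i8  ld  -- WAW r4
[7] i9,i10  sll;sub  -- dual
[8] i11  sub  -- RAW r0
[9] i12  beq  -- tail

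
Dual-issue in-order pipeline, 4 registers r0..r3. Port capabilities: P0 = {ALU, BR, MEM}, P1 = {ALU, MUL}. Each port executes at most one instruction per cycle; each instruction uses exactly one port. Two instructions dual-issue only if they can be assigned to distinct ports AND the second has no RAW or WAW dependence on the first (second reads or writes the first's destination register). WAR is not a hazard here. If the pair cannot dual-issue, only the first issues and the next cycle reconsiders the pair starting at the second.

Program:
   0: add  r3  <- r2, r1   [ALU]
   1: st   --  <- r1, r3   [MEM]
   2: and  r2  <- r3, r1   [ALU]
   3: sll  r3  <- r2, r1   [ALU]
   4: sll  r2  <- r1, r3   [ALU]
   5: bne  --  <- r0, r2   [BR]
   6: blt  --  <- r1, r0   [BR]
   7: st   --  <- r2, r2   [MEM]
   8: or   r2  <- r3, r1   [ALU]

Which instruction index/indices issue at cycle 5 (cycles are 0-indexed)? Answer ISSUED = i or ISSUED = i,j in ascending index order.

ISSUED = 6

#0 head=0: add.ALU i0 RAW r3
#1 head=1: st.MEM and.ALU i1,i2 pair
#2 head=3: sll.ALU i3 RAW r3
#3 head=4: sll.ALU i4 RAW r2
#4 head=5: bne.BR i5 no-port BR/BR
#5 head=6: blt.BR i6 no-port BR/MEM
#6 head=7: st.MEM or.ALU i7,i8 pair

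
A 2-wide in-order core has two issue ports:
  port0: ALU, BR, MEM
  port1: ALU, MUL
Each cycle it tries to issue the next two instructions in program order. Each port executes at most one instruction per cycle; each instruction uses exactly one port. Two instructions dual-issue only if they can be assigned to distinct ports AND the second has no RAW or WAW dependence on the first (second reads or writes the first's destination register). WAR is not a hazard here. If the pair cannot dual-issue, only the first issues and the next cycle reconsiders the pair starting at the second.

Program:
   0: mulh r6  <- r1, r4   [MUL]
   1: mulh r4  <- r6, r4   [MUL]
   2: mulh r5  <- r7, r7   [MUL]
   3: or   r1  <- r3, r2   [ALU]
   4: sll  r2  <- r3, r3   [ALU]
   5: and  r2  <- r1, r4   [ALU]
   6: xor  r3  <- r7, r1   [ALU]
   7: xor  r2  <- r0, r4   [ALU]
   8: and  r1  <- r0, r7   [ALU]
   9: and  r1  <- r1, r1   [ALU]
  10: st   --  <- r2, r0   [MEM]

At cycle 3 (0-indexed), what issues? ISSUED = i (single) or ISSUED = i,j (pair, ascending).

ISSUED = 4

#0 head=0: mulh.MUL i0 no-port MUL/MUL
#1 head=1: mulh.MUL i1 no-port MUL/MUL
#2 head=2: mulh.MUL/or.ALU i2,i3 2-wide
#3 head=4: sll.ALU i4 WAW r2
#4 head=5: and.ALU/xor.ALU i5,i6 2-wide
#5 head=7: xor.ALU/and.ALU i7,i8 2-wide
#6 head=9: and.ALU/st.MEM i9,i10 2-wide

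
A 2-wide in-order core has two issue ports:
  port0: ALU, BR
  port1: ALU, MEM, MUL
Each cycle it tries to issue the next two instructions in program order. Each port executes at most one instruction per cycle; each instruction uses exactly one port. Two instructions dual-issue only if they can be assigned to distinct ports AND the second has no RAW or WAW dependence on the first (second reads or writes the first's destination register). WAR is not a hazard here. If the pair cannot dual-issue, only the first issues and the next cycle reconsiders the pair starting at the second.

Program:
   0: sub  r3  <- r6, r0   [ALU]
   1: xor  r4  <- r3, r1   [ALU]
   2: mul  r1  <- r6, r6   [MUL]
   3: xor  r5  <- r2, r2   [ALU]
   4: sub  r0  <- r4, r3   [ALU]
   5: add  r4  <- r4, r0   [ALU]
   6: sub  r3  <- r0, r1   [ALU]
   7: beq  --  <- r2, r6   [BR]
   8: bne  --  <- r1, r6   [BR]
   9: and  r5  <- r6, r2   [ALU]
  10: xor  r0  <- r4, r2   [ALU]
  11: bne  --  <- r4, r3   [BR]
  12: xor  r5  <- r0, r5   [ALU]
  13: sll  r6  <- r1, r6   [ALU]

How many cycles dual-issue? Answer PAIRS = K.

0. sub.ALU @i0  | RAW r3
1. xor.ALU+mul.MUL @i1&i2  | 2-wide
2. xor.ALU+sub.ALU @i3&i4  | 2-wide
3. add.ALU+sub.ALU @i5&i6  | 2-wide
4. beq.BR @i7  | no-port BR/BR
5. bne.BR+and.ALU @i8&i9  | 2-wide
6. xor.ALU+bne.BR @i10&i11  | 2-wide
7. xor.ALU+sll.ALU @i12&i13  | 2-wide

PAIRS = 6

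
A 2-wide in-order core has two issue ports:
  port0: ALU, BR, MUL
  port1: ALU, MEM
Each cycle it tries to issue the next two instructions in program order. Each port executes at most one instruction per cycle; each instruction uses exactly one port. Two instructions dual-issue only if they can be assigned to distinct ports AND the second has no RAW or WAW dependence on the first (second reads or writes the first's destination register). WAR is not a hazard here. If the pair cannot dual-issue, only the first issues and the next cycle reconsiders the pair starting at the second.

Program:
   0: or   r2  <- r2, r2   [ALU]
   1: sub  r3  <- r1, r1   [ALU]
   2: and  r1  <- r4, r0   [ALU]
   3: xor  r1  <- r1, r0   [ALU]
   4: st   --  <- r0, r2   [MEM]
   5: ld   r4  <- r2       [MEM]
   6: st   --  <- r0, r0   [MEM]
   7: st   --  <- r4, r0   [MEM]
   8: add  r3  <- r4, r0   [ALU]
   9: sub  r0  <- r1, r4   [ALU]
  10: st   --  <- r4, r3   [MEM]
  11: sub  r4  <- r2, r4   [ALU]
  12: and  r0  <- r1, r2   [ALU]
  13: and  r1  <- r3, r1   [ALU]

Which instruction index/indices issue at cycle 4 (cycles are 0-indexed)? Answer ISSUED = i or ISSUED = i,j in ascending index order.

[0] i0/i1  or+sub  -- dual
[1] i2  and  -- RAW+WAW r1
[2] i3/i4  xor+st  -- dual
[3] i5  ld  -- no-port MEM/MEM
[4] i6  st  -- no-port MEM/MEM
[5] i7/i8  st+add  -- dual
[6] i9/i10  sub+st  -- dual
[7] i11/i12  sub+and  -- dual
[8] i13  and  -- tail

ISSUED = 6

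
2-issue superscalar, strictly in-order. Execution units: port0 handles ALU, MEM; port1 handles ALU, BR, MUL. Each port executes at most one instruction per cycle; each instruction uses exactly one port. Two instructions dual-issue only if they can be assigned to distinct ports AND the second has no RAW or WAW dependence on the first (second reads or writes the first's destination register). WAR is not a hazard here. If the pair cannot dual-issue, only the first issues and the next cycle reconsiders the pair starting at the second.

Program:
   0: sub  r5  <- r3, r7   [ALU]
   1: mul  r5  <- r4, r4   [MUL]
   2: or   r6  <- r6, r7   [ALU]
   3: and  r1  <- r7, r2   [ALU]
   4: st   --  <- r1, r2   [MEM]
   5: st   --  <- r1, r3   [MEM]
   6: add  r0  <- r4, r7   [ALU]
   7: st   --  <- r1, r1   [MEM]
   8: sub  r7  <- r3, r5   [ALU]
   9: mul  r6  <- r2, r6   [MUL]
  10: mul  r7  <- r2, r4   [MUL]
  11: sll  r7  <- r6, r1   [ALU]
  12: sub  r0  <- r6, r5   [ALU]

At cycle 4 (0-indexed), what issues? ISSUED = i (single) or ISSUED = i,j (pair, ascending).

c0: i0 sub  WAW r5
c1: i1+i2 mul+or  dual
c2: i3 and  RAW r1
c3: i4 st  no-port MEM/MEM
c4: i5+i6 st+add  dual
c5: i7+i8 st+sub  dual
c6: i9 mul  no-port MUL/MUL
c7: i10 mul  WAW r7
c8: i11+i12 sll+sub  dual

ISSUED = 5,6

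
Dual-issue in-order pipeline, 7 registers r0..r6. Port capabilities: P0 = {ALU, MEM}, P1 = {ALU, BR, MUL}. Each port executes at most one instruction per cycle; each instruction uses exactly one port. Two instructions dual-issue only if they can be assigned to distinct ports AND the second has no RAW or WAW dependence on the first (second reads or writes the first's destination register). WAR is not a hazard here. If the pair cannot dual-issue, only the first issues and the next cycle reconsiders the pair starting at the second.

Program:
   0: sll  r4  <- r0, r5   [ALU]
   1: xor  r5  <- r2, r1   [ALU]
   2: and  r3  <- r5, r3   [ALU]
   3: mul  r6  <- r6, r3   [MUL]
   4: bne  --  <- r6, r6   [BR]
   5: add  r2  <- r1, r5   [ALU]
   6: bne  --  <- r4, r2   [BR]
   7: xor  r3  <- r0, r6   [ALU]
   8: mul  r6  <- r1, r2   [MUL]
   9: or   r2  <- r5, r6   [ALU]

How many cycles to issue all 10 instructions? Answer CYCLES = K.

  cy0 -> i0+i1 (sll.ALU/xor.ALU) pair
  cy1 -> i2 (and.ALU) RAW r3
  cy2 -> i3 (mul.MUL) no-port MUL/BR
  cy3 -> i4+i5 (bne.BR/add.ALU) pair
  cy4 -> i6+i7 (bne.BR/xor.ALU) pair
  cy5 -> i8 (mul.MUL) RAW r6
  cy6 -> i9 (or.ALU) tail

CYCLES = 7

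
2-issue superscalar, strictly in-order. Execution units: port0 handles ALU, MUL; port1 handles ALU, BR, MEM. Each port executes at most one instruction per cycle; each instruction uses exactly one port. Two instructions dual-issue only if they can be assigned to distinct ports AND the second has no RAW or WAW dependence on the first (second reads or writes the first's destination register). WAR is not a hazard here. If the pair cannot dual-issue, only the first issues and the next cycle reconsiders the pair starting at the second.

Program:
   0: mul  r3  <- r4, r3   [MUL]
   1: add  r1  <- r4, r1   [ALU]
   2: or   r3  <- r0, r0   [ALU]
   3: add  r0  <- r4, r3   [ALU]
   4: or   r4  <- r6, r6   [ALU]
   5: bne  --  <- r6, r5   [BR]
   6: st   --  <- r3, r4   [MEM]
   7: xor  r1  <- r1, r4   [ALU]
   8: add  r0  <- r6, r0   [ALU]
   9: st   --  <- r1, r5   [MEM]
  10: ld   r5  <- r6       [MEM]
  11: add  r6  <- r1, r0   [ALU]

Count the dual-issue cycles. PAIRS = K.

0. mul+add @i0+i1  | dual
1. or @i2  | RAW r3
2. add+or @i3+i4  | dual
3. bne @i5  | no-port BR/MEM
4. st+xor @i6+i7  | dual
5. add+st @i8+i9  | dual
6. ld+add @i10+i11  | dual

PAIRS = 5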